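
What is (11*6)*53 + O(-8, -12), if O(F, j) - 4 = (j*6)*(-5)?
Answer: 3862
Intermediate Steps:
O(F, j) = 4 - 30*j (O(F, j) = 4 + (j*6)*(-5) = 4 + (6*j)*(-5) = 4 - 30*j)
(11*6)*53 + O(-8, -12) = (11*6)*53 + (4 - 30*(-12)) = 66*53 + (4 + 360) = 3498 + 364 = 3862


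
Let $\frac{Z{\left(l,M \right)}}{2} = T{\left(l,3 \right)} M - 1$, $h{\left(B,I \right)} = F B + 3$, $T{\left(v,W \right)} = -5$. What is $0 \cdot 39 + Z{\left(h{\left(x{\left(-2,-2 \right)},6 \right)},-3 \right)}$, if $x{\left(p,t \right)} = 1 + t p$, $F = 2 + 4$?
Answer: $28$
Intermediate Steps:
$F = 6$
$x{\left(p,t \right)} = 1 + p t$
$h{\left(B,I \right)} = 3 + 6 B$ ($h{\left(B,I \right)} = 6 B + 3 = 3 + 6 B$)
$Z{\left(l,M \right)} = -2 - 10 M$ ($Z{\left(l,M \right)} = 2 \left(- 5 M - 1\right) = 2 \left(-1 - 5 M\right) = -2 - 10 M$)
$0 \cdot 39 + Z{\left(h{\left(x{\left(-2,-2 \right)},6 \right)},-3 \right)} = 0 \cdot 39 - -28 = 0 + \left(-2 + 30\right) = 0 + 28 = 28$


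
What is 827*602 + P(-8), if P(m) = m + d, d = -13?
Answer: 497833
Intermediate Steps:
P(m) = -13 + m (P(m) = m - 13 = -13 + m)
827*602 + P(-8) = 827*602 + (-13 - 8) = 497854 - 21 = 497833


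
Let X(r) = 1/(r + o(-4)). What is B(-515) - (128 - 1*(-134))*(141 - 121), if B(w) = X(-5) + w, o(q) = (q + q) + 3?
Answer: -57551/10 ≈ -5755.1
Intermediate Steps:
o(q) = 3 + 2*q (o(q) = 2*q + 3 = 3 + 2*q)
X(r) = 1/(-5 + r) (X(r) = 1/(r + (3 + 2*(-4))) = 1/(r + (3 - 8)) = 1/(r - 5) = 1/(-5 + r))
B(w) = -⅒ + w (B(w) = 1/(-5 - 5) + w = 1/(-10) + w = -⅒ + w)
B(-515) - (128 - 1*(-134))*(141 - 121) = (-⅒ - 515) - (128 - 1*(-134))*(141 - 121) = -5151/10 - (128 + 134)*20 = -5151/10 - 262*20 = -5151/10 - 1*5240 = -5151/10 - 5240 = -57551/10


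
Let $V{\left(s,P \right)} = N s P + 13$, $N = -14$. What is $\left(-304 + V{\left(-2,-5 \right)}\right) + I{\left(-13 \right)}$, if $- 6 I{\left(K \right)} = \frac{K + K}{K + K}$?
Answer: $- \frac{2587}{6} \approx -431.17$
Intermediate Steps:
$I{\left(K \right)} = - \frac{1}{6}$ ($I{\left(K \right)} = - \frac{\left(K + K\right) \frac{1}{K + K}}{6} = - \frac{2 K \frac{1}{2 K}}{6} = \left(- \frac{1}{6}\right) 1 = - \frac{1}{6}$)
$V{\left(s,P \right)} = 13 - 14 P s$ ($V{\left(s,P \right)} = - 14 s P + 13 = - 14 P s + 13 = 13 - 14 P s$)
$\left(-304 + V{\left(-2,-5 \right)}\right) + I{\left(-13 \right)} = \left(-304 + \left(13 - \left(-70\right) \left(-2\right)\right)\right) - \frac{1}{6} = \left(-304 + \left(13 - 140\right)\right) - \frac{1}{6} = \left(-304 - 127\right) - \frac{1}{6} = -431 - \frac{1}{6} = - \frac{2587}{6}$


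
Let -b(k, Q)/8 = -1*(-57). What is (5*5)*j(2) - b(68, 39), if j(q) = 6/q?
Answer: 531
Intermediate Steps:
b(k, Q) = -456 (b(k, Q) = -(-8)*(-57) = -8*57 = -456)
(5*5)*j(2) - b(68, 39) = (5*5)*(6/2) - 1*(-456) = 25*(6*(½)) + 456 = 25*3 + 456 = 75 + 456 = 531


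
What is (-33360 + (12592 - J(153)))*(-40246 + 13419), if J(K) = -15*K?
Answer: 495575171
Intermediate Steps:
(-33360 + (12592 - J(153)))*(-40246 + 13419) = (-33360 + (12592 - (-15)*153))*(-40246 + 13419) = (-33360 + (12592 - 1*(-2295)))*(-26827) = (-33360 + (12592 + 2295))*(-26827) = (-33360 + 14887)*(-26827) = -18473*(-26827) = 495575171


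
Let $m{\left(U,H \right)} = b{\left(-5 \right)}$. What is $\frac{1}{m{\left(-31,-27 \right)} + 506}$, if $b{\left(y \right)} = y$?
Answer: $\frac{1}{501} \approx 0.001996$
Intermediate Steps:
$m{\left(U,H \right)} = -5$
$\frac{1}{m{\left(-31,-27 \right)} + 506} = \frac{1}{-5 + 506} = \frac{1}{501}$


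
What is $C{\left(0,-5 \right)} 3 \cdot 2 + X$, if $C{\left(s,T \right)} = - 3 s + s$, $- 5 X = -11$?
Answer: $\frac{11}{5} \approx 2.2$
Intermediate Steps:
$X = \frac{11}{5}$ ($X = \left(- \frac{1}{5}\right) \left(-11\right) = \frac{11}{5} \approx 2.2$)
$C{\left(s,T \right)} = - 2 s$
$C{\left(0,-5 \right)} 3 \cdot 2 + X = \left(-2\right) 0 \cdot 3 \cdot 2 + \frac{11}{5} = 0 \cdot 6 + \frac{11}{5} = 0 + \frac{11}{5} = \frac{11}{5}$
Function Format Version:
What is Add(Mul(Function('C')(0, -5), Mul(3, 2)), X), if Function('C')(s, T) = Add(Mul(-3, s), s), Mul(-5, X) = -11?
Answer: Rational(11, 5) ≈ 2.2000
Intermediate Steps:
X = Rational(11, 5) (X = Mul(Rational(-1, 5), -11) = Rational(11, 5) ≈ 2.2000)
Function('C')(s, T) = Mul(-2, s)
Add(Mul(Function('C')(0, -5), Mul(3, 2)), X) = Add(Mul(Mul(-2, 0), Mul(3, 2)), Rational(11, 5)) = Add(Mul(0, 6), Rational(11, 5)) = Add(0, Rational(11, 5)) = Rational(11, 5)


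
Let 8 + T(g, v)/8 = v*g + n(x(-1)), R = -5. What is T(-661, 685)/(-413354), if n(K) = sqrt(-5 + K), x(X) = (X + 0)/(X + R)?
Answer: 1811172/206677 - 2*I*sqrt(174)/620031 ≈ 8.7633 - 4.2549e-5*I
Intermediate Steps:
x(X) = X/(-5 + X) (x(X) = (X + 0)/(X - 5) = X/(-5 + X))
T(g, v) = -64 + 8*g*v + 4*I*sqrt(174)/3 (T(g, v) = -64 + 8*(v*g + sqrt(-5 - 1/(-5 - 1))) = -64 + 8*(g*v + sqrt(-5 - 1/(-6))) = -64 + 8*(g*v + sqrt(-5 - 1*(-1/6))) = -64 + 8*(g*v + sqrt(-5 + 1/6)) = -64 + 8*(g*v + sqrt(-29/6)) = -64 + 8*(g*v + I*sqrt(174)/6) = -64 + (8*g*v + 4*I*sqrt(174)/3) = -64 + 8*g*v + 4*I*sqrt(174)/3)
T(-661, 685)/(-413354) = (-64 + 8*(-661)*685 + 4*I*sqrt(174)/3)/(-413354) = (-64 - 3622280 + 4*I*sqrt(174)/3)*(-1/413354) = (-3622344 + 4*I*sqrt(174)/3)*(-1/413354) = 1811172/206677 - 2*I*sqrt(174)/620031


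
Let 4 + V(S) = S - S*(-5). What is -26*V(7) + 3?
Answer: -985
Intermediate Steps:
V(S) = -4 + 6*S (V(S) = -4 + (S - S*(-5)) = -4 + (S - (-5)*S) = -4 + (S + 5*S) = -4 + 6*S)
-26*V(7) + 3 = -26*(-4 + 6*7) + 3 = -26*(-4 + 42) + 3 = -26*38 + 3 = -988 + 3 = -985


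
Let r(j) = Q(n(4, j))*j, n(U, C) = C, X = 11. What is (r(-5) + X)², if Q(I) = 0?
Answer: 121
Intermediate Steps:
r(j) = 0 (r(j) = 0*j = 0)
(r(-5) + X)² = (0 + 11)² = 11² = 121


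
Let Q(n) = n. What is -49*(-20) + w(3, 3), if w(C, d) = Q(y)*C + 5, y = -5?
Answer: 970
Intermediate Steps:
w(C, d) = 5 - 5*C (w(C, d) = -5*C + 5 = 5 - 5*C)
-49*(-20) + w(3, 3) = -49*(-20) + (5 - 5*3) = 980 + (5 - 15) = 980 - 10 = 970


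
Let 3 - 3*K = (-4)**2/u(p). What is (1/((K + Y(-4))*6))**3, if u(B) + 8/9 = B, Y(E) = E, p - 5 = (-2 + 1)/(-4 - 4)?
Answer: -28372625/473457722184 ≈ -5.9926e-5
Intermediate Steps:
p = 41/8 (p = 5 + (-2 + 1)/(-4 - 4) = 5 - 1/(-8) = 5 - 1*(-1/8) = 5 + 1/8 = 41/8 ≈ 5.1250)
u(B) = -8/9 + B
K = -79/305 (K = 1 - (-4)**2/(3*(-8/9 + 41/8)) = 1 - 16/(3*305/72) = 1 - 16*72/(3*305) = 1 - 1/3*1152/305 = 1 - 384/305 = -79/305 ≈ -0.25902)
(1/((K + Y(-4))*6))**3 = (1/((-79/305 - 4)*6))**3 = (1/(-1299/305*6))**3 = (1/(-7794/305))**3 = (-305/7794)**3 = -28372625/473457722184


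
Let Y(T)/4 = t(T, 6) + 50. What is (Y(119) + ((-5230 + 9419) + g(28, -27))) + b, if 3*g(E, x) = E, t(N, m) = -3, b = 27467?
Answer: 95560/3 ≈ 31853.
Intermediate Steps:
g(E, x) = E/3
Y(T) = 188 (Y(T) = 4*(-3 + 50) = 4*47 = 188)
(Y(119) + ((-5230 + 9419) + g(28, -27))) + b = (188 + ((-5230 + 9419) + (1/3)*28)) + 27467 = (188 + (4189 + 28/3)) + 27467 = (188 + 12595/3) + 27467 = 13159/3 + 27467 = 95560/3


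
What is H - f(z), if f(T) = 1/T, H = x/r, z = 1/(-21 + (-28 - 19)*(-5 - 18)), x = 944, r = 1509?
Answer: -1598596/1509 ≈ -1059.4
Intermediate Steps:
z = 1/1060 (z = 1/(-21 - 47*(-23)) = 1/(-21 + 1081) = 1/1060 ≈ 0.00094340)
H = 944/1509 ≈ 0.62558
H - f(z) = 944/1509 - 1/1/1060 = 944/1509 - 1*1060 = 944/1509 - 1060 = -1598596/1509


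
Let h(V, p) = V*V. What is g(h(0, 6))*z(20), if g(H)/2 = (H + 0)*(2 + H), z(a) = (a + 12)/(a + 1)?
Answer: 0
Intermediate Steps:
h(V, p) = V²
z(a) = (12 + a)/(1 + a)
g(H) = 2*H*(2 + H) (g(H) = 2*((H + 0)*(2 + H)) = 2*(H*(2 + H)) = 2*H*(2 + H))
g(h(0, 6))*z(20) = (2*0²*(2 + 0²))*((12 + 20)/(1 + 20)) = (2*0*(2 + 0))*(32/21) = (2*0*2)*((1/21)*32) = 0*(32/21) = 0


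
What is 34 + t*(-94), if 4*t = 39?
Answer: -1765/2 ≈ -882.50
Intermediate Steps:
t = 39/4 (t = (¼)*39 = 39/4 ≈ 9.7500)
34 + t*(-94) = 34 + (39/4)*(-94) = 34 - 1833/2 = -1765/2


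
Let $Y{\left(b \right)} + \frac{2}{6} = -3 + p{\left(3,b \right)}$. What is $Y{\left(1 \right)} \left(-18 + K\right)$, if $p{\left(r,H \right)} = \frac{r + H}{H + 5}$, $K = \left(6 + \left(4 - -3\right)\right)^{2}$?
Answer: $- \frac{1208}{3} \approx -402.67$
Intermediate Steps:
$K = 169$ ($K = \left(6 + \left(4 + 3\right)\right)^{2} = \left(6 + 7\right)^{2} = 13^{2} = 169$)
$p{\left(r,H \right)} = \frac{H + r}{5 + H}$
$Y{\left(b \right)} = - \frac{10}{3} + \frac{3 + b}{5 + b}$ ($Y{\left(b \right)} = - \frac{1}{3} + \left(-3 + \frac{b + 3}{5 + b}\right) = - \frac{1}{3} + \left(-3 + \frac{3 + b}{5 + b}\right) = - \frac{10}{3} + \frac{3 + b}{5 + b}$)
$Y{\left(1 \right)} \left(-18 + K\right) = \frac{-41 - 7}{3 \left(5 + 1\right)} \left(-18 + 169\right) = \frac{-41 - 7}{3 \cdot 6} \cdot 151 = \frac{1}{3} \cdot \frac{1}{6} \left(-48\right) 151 = \left(- \frac{8}{3}\right) 151 = - \frac{1208}{3}$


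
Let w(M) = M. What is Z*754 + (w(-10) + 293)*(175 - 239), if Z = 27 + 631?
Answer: 478020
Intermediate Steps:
Z = 658
Z*754 + (w(-10) + 293)*(175 - 239) = 658*754 + (-10 + 293)*(175 - 239) = 496132 + 283*(-64) = 496132 - 18112 = 478020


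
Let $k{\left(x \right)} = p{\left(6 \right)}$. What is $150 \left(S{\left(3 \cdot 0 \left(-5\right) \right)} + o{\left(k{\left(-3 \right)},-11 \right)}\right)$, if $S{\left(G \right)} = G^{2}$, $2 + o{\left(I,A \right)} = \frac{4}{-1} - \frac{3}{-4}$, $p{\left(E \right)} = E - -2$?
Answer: $- \frac{1575}{2} \approx -787.5$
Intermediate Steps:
$p{\left(E \right)} = 2 + E$ ($p{\left(E \right)} = E + 2 = 2 + E$)
$k{\left(x \right)} = 8$ ($k{\left(x \right)} = 2 + 6 = 8$)
$o{\left(I,A \right)} = - \frac{21}{4}$ ($o{\left(I,A \right)} = -2 + \left(\frac{4}{-1} - \frac{3}{-4}\right) = -2 + \left(4 \left(-1\right) - - \frac{3}{4}\right) = -2 + \left(-4 + \frac{3}{4}\right) = -2 - \frac{13}{4} = - \frac{21}{4}$)
$150 \left(S{\left(3 \cdot 0 \left(-5\right) \right)} + o{\left(k{\left(-3 \right)},-11 \right)}\right) = 150 \left(\left(3 \cdot 0 \left(-5\right)\right)^{2} - \frac{21}{4}\right) = 150 \left(\left(0 \left(-5\right)\right)^{2} - \frac{21}{4}\right) = 150 \left(0^{2} - \frac{21}{4}\right) = 150 \left(0 - \frac{21}{4}\right) = 150 \left(- \frac{21}{4}\right) = - \frac{1575}{2}$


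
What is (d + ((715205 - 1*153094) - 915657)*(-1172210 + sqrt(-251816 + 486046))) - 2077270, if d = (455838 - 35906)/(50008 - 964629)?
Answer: 379044624399341258/914621 - 353546*sqrt(234230) ≈ 4.1426e+11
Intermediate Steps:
d = -419932/914621 (d = 419932/(-914621) = 419932*(-1/914621) = -419932/914621 ≈ -0.45913)
(d + ((715205 - 1*153094) - 915657)*(-1172210 + sqrt(-251816 + 486046))) - 2077270 = (-419932/914621 + ((715205 - 1*153094) - 915657)*(-1172210 + sqrt(-251816 + 486046))) - 2077270 = (-419932/914621 + ((715205 - 153094) - 915657)*(-1172210 + sqrt(234230))) - 2077270 = (-419932/914621 + (562111 - 915657)*(-1172210 + sqrt(234230))) - 2077270 = (-419932/914621 - 353546*(-1172210 + sqrt(234230))) - 2077270 = (-419932/914621 + (414430156660 - 353546*sqrt(234230))) - 2077270 = (379046524314105928/914621 - 353546*sqrt(234230)) - 2077270 = 379044624399341258/914621 - 353546*sqrt(234230)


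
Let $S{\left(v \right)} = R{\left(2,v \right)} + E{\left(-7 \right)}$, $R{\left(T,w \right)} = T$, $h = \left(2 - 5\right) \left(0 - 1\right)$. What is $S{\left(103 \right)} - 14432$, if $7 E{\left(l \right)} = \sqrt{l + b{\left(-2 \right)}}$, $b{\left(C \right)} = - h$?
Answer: $-14430 + \frac{i \sqrt{10}}{7} \approx -14430.0 + 0.45175 i$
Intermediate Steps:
$h = 3$ ($h = \left(-3\right) \left(-1\right) = 3$)
$b{\left(C \right)} = -3$ ($b{\left(C \right)} = \left(-1\right) 3 = -3$)
$E{\left(l \right)} = \frac{\sqrt{-3 + l}}{7}$ ($E{\left(l \right)} = \frac{\sqrt{l - 3}}{7} = \frac{\sqrt{-3 + l}}{7}$)
$S{\left(v \right)} = 2 + \frac{i \sqrt{10}}{7}$ ($S{\left(v \right)} = 2 + \frac{\sqrt{-3 - 7}}{7} = 2 + \frac{\sqrt{-10}}{7} = 2 + \frac{i \sqrt{10}}{7}$)
$S{\left(103 \right)} - 14432 = \left(2 + \frac{i \sqrt{10}}{7}\right) - 14432 = -14430 + \frac{i \sqrt{10}}{7}$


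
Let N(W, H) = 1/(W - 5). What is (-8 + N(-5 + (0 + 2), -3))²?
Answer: 4225/64 ≈ 66.016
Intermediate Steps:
N(W, H) = 1/(-5 + W)
(-8 + N(-5 + (0 + 2), -3))² = (-8 + 1/(-5 + (-5 + (0 + 2))))² = (-8 + 1/(-5 + (-5 + 2)))² = (-8 + 1/(-5 - 3))² = (-8 + 1/(-8))² = (-8 - ⅛)² = (-65/8)² = 4225/64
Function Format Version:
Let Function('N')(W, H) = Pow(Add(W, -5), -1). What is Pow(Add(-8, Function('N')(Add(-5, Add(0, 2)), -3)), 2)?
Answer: Rational(4225, 64) ≈ 66.016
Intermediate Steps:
Function('N')(W, H) = Pow(Add(-5, W), -1)
Pow(Add(-8, Function('N')(Add(-5, Add(0, 2)), -3)), 2) = Pow(Add(-8, Pow(Add(-5, Add(-5, Add(0, 2))), -1)), 2) = Pow(Add(-8, Pow(Add(-5, Add(-5, 2)), -1)), 2) = Pow(Add(-8, Pow(Add(-5, -3), -1)), 2) = Pow(Add(-8, Pow(-8, -1)), 2) = Pow(Add(-8, Rational(-1, 8)), 2) = Pow(Rational(-65, 8), 2) = Rational(4225, 64)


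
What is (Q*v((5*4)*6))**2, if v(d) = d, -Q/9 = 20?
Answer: 466560000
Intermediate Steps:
Q = -180 (Q = -9*20 = -180)
(Q*v((5*4)*6))**2 = (-180*5*4*6)**2 = (-3600*6)**2 = (-180*120)**2 = (-21600)**2 = 466560000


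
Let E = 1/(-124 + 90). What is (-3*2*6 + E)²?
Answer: 1500625/1156 ≈ 1298.1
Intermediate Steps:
E = -1/34 (E = 1/(-34) = -1/34 ≈ -0.029412)
(-3*2*6 + E)² = (-3*2*6 - 1/34)² = (-6*6 - 1/34)² = (-36 - 1/34)² = (-1225/34)² = 1500625/1156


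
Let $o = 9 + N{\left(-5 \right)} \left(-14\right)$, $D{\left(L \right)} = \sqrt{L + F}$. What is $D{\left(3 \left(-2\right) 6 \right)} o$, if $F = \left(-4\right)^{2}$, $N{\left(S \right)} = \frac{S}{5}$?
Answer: $46 i \sqrt{5} \approx 102.86 i$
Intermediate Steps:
$N{\left(S \right)} = \frac{S}{5}$ ($N{\left(S \right)} = S \frac{1}{5} = \frac{S}{5}$)
$F = 16$
$D{\left(L \right)} = \sqrt{16 + L}$ ($D{\left(L \right)} = \sqrt{L + 16} = \sqrt{16 + L}$)
$o = 23$ ($o = 9 + \frac{1}{5} \left(-5\right) \left(-14\right) = 9 - -14 = 9 + 14 = 23$)
$D{\left(3 \left(-2\right) 6 \right)} o = \sqrt{16 + 3 \left(-2\right) 6} \cdot 23 = \sqrt{16 - 36} \cdot 23 = \sqrt{-20} \cdot 23 = 2 i \sqrt{5} \cdot 23 = 46 i \sqrt{5}$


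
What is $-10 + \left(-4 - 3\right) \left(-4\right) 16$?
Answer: $438$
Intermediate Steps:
$-10 + \left(-4 - 3\right) \left(-4\right) 16 = -10 + \left(-7\right) \left(-4\right) 16 = -10 + 28 \cdot 16 = -10 + 448 = 438$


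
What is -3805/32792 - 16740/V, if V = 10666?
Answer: -294761105/174879736 ≈ -1.6855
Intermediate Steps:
-3805/32792 - 16740/V = -3805/32792 - 16740/10666 = -3805*1/32792 - 16740*1/10666 = -3805/32792 - 8370/5333 = -294761105/174879736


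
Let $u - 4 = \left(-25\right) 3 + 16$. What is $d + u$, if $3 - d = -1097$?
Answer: $1045$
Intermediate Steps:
$d = 1100$ ($d = 3 - -1097 = 3 + 1097 = 1100$)
$u = -55$ ($u = 4 + \left(\left(-25\right) 3 + 16\right) = 4 + \left(-75 + 16\right) = 4 - 59 = -55$)
$d + u = 1100 - 55 = 1045$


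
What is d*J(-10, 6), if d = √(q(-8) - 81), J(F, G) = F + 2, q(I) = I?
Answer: -8*I*√89 ≈ -75.472*I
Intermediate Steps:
J(F, G) = 2 + F
d = I*√89 (d = √(-8 - 81) = √(-89) = I*√89 ≈ 9.434*I)
d*J(-10, 6) = (I*√89)*(2 - 10) = (I*√89)*(-8) = -8*I*√89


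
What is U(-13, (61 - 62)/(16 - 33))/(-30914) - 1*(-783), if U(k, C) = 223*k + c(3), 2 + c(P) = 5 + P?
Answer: 24208555/30914 ≈ 783.09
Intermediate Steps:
c(P) = 3 + P (c(P) = -2 + (5 + P) = 3 + P)
U(k, C) = 6 + 223*k (U(k, C) = 223*k + (3 + 3) = 223*k + 6 = 6 + 223*k)
U(-13, (61 - 62)/(16 - 33))/(-30914) - 1*(-783) = (6 + 223*(-13))/(-30914) - 1*(-783) = (6 - 2899)*(-1/30914) + 783 = -2893*(-1/30914) + 783 = 2893/30914 + 783 = 24208555/30914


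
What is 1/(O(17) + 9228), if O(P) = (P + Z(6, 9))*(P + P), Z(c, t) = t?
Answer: 1/10112 ≈ 9.8892e-5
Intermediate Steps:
O(P) = 2*P*(9 + P) (O(P) = (P + 9)*(P + P) = (9 + P)*(2*P) = 2*P*(9 + P))
1/(O(17) + 9228) = 1/(2*17*(9 + 17) + 9228) = 1/(2*17*26 + 9228) = 1/(884 + 9228) = 1/10112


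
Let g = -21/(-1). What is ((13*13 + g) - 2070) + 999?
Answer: -881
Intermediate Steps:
g = 21 (g = -21*(-1) = 21)
((13*13 + g) - 2070) + 999 = ((13*13 + 21) - 2070) + 999 = ((169 + 21) - 2070) + 999 = (190 - 2070) + 999 = -1880 + 999 = -881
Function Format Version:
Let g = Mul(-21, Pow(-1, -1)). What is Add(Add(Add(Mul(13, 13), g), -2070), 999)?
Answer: -881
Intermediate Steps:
g = 21 (g = Mul(-21, -1) = 21)
Add(Add(Add(Mul(13, 13), g), -2070), 999) = Add(Add(Add(Mul(13, 13), 21), -2070), 999) = Add(Add(Add(169, 21), -2070), 999) = Add(Add(190, -2070), 999) = Add(-1880, 999) = -881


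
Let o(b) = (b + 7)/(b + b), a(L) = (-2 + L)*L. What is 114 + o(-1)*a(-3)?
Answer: 69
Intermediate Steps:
a(L) = L*(-2 + L)
o(b) = (7 + b)/(2*b) (o(b) = (7 + b)/((2*b)) = (7 + b)*(1/(2*b)) = (7 + b)/(2*b))
114 + o(-1)*a(-3) = 114 + ((½)*(7 - 1)/(-1))*(-3*(-2 - 3)) = 114 + ((½)*(-1)*6)*(-3*(-5)) = 114 - 3*15 = 114 - 45 = 69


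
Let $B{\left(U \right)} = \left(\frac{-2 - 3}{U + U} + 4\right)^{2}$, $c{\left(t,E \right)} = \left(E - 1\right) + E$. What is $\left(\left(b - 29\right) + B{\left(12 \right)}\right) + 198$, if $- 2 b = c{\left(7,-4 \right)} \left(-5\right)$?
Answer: $\frac{92665}{576} \approx 160.88$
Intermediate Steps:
$c{\left(t,E \right)} = -1 + 2 E$ ($c{\left(t,E \right)} = \left(-1 + E\right) + E = -1 + 2 E$)
$b = - \frac{45}{2}$ ($b = - \frac{\left(-1 + 2 \left(-4\right)\right) \left(-5\right)}{2} = - \frac{\left(-1 - 8\right) \left(-5\right)}{2} = - \frac{\left(-9\right) \left(-5\right)}{2} = \left(- \frac{1}{2}\right) 45 = - \frac{45}{2} \approx -22.5$)
$B{\left(U \right)} = \left(4 - \frac{5}{2 U}\right)^{2}$ ($B{\left(U \right)} = \left(- \frac{5}{2 U} + 4\right)^{2} = \left(4 - \frac{5}{2 U}\right)^{2}$)
$\left(\left(b - 29\right) + B{\left(12 \right)}\right) + 198 = \left(\left(- \frac{45}{2} - 29\right) + \frac{\left(-5 + 8 \cdot 12\right)^{2}}{4 \cdot 144}\right) + 198 = \left(- \frac{103}{2} + \frac{1}{4} \cdot \frac{1}{144} \left(-5 + 96\right)^{2}\right) + 198 = \left(- \frac{103}{2} + \frac{1}{4} \cdot \frac{1}{144} \cdot 91^{2}\right) + 198 = \left(- \frac{103}{2} + \frac{1}{4} \cdot \frac{1}{144} \cdot 8281\right) + 198 = \left(- \frac{103}{2} + \frac{8281}{576}\right) + 198 = - \frac{21383}{576} + 198 = \frac{92665}{576}$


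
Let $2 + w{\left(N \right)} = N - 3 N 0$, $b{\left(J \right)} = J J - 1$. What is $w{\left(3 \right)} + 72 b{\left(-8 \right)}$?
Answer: $4537$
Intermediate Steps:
$b{\left(J \right)} = -1 + J^{2}$ ($b{\left(J \right)} = J^{2} - 1 = -1 + J^{2}$)
$w{\left(N \right)} = -2 + N$ ($w{\left(N \right)} = -2 + \left(N - 3 N 0\right) = -2 + \left(N - 0\right) = -2 + \left(N + 0\right) = -2 + N$)
$w{\left(3 \right)} + 72 b{\left(-8 \right)} = \left(-2 + 3\right) + 72 \left(-1 + \left(-8\right)^{2}\right) = 1 + 72 \left(-1 + 64\right) = 1 + 72 \cdot 63 = 1 + 4536 = 4537$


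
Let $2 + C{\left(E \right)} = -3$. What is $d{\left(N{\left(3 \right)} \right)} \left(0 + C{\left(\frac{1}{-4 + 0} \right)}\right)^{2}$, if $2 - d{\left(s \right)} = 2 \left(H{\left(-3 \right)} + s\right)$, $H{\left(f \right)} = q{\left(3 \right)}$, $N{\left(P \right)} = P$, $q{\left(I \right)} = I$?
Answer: $-250$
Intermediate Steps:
$C{\left(E \right)} = -5$ ($C{\left(E \right)} = -2 - 3 = -5$)
$H{\left(f \right)} = 3$
$d{\left(s \right)} = -4 - 2 s$ ($d{\left(s \right)} = 2 - 2 \left(3 + s\right) = 2 - \left(6 + 2 s\right) = -4 - 2 s$)
$d{\left(N{\left(3 \right)} \right)} \left(0 + C{\left(\frac{1}{-4 + 0} \right)}\right)^{2} = \left(-4 - 6\right) \left(0 - 5\right)^{2} = \left(-4 - 6\right) \left(-5\right)^{2} = \left(-10\right) 25 = -250$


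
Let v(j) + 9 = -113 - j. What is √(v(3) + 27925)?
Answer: 10*√278 ≈ 166.73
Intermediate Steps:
v(j) = -122 - j (v(j) = -9 + (-113 - j) = -122 - j)
√(v(3) + 27925) = √((-122 - 1*3) + 27925) = √((-122 - 3) + 27925) = √(-125 + 27925) = √27800 = 10*√278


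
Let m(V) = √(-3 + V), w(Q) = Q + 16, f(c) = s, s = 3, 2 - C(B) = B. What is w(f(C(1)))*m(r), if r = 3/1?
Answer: 0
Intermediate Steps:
C(B) = 2 - B
r = 3 (r = 3*1 = 3)
f(c) = 3
w(Q) = 16 + Q
w(f(C(1)))*m(r) = (16 + 3)*√(-3 + 3) = 19*√0 = 19*0 = 0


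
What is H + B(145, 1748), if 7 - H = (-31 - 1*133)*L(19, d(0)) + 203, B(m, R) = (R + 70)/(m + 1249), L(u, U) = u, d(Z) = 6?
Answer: 2036149/697 ≈ 2921.3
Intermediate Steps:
B(m, R) = (70 + R)/(1249 + m)
H = 2920 (H = 7 - ((-31 - 1*133)*19 + 203) = 7 - ((-31 - 133)*19 + 203) = 7 - (-164*19 + 203) = 7 - (-3116 + 203) = 7 - 1*(-2913) = 7 + 2913 = 2920)
H + B(145, 1748) = 2920 + (70 + 1748)/(1249 + 145) = 2920 + 1818/1394 = 2920 + (1/1394)*1818 = 2920 + 909/697 = 2036149/697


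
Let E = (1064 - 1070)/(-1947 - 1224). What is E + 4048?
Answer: 4278738/1057 ≈ 4048.0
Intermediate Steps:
E = 2/1057 (E = -6/(-3171) = -6*(-1/3171) = 2/1057 ≈ 0.0018921)
E + 4048 = 2/1057 + 4048 = 4278738/1057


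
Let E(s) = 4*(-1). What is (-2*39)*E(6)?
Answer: 312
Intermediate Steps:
E(s) = -4
(-2*39)*E(6) = -2*39*(-4) = -78*(-4) = 312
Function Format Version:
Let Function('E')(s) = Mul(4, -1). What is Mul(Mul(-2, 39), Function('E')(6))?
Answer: 312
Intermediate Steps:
Function('E')(s) = -4
Mul(Mul(-2, 39), Function('E')(6)) = Mul(Mul(-2, 39), -4) = Mul(-78, -4) = 312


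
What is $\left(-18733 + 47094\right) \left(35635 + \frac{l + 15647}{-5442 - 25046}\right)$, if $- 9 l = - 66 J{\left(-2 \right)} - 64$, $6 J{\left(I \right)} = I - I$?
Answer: $\frac{277308697233913}{274392} \approx 1.0106 \cdot 10^{9}$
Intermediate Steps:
$J{\left(I \right)} = 0$ ($J{\left(I \right)} = \frac{I - I}{6} = \frac{1}{6} \cdot 0 = 0$)
$l = \frac{64}{9}$ ($l = - \frac{\left(-66\right) 0 - 64}{9} = - \frac{0 - 64}{9} = \left(- \frac{1}{9}\right) \left(-64\right) = \frac{64}{9} \approx 7.1111$)
$\left(-18733 + 47094\right) \left(35635 + \frac{l + 15647}{-5442 - 25046}\right) = \left(-18733 + 47094\right) \left(35635 + \frac{\frac{64}{9} + 15647}{-5442 - 25046}\right) = 28361 \left(35635 + \frac{140887}{9 \left(-30488\right)}\right) = 28361 \left(35635 + \frac{140887}{9} \left(- \frac{1}{30488}\right)\right) = 28361 \left(35635 - \frac{140887}{274392}\right) = 28361 \cdot \frac{9777818033}{274392} = \frac{277308697233913}{274392}$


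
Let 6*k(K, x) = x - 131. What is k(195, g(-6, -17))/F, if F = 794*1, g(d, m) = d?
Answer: -137/4764 ≈ -0.028757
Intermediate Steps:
k(K, x) = -131/6 + x/6 (k(K, x) = (x - 131)/6 = (-131 + x)/6 = -131/6 + x/6)
F = 794
k(195, g(-6, -17))/F = (-131/6 + (⅙)*(-6))/794 = (-131/6 - 1)*(1/794) = -137/6*1/794 = -137/4764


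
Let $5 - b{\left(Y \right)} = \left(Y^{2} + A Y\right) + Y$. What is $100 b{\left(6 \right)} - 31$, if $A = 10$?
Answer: $-9731$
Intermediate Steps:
$b{\left(Y \right)} = 5 - Y^{2} - 11 Y$ ($b{\left(Y \right)} = 5 - \left(\left(Y^{2} + 10 Y\right) + Y\right) = 5 - \left(Y^{2} + 11 Y\right) = 5 - Y^{2} - 11 Y$)
$100 b{\left(6 \right)} - 31 = 100 \left(5 - 6^{2} - 66\right) - 31 = 100 \left(5 - 36 - 66\right) - 31 = 100 \left(-97\right) - 31 = -9700 - 31 = -9731$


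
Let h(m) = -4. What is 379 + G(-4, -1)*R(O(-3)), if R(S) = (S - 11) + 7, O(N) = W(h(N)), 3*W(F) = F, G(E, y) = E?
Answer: 1201/3 ≈ 400.33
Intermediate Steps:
W(F) = F/3
O(N) = -4/3 (O(N) = (1/3)*(-4) = -4/3)
R(S) = -4 + S (R(S) = (-11 + S) + 7 = -4 + S)
379 + G(-4, -1)*R(O(-3)) = 379 - 4*(-4 - 4/3) = 379 - 4*(-16/3) = 379 + 64/3 = 1201/3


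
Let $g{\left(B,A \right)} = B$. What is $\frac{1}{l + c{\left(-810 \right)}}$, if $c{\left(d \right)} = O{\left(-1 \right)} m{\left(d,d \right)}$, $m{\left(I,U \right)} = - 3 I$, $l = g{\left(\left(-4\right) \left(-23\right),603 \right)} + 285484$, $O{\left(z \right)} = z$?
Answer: $\frac{1}{283146} \approx 3.5317 \cdot 10^{-6}$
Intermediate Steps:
$l = 285576$ ($l = \left(-4\right) \left(-23\right) + 285484 = 92 + 285484 = 285576$)
$c{\left(d \right)} = 3 d$ ($c{\left(d \right)} = - \left(-3\right) d = 3 d$)
$\frac{1}{l + c{\left(-810 \right)}} = \frac{1}{285576 + 3 \left(-810\right)} = \frac{1}{285576 - 2430} = \frac{1}{283146}$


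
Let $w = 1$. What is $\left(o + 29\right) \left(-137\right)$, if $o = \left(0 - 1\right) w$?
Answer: $-3836$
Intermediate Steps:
$o = -1$ ($o = \left(0 - 1\right) 1 = \left(-1\right) 1 = -1$)
$\left(o + 29\right) \left(-137\right) = \left(-1 + 29\right) \left(-137\right) = 28 \left(-137\right) = -3836$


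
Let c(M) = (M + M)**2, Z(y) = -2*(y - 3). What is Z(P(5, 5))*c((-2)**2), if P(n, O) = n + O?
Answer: -896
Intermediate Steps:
P(n, O) = O + n
Z(y) = 6 - 2*y (Z(y) = -2*(-3 + y) = 6 - 2*y)
c(M) = 4*M**2 (c(M) = (2*M)**2 = 4*M**2)
Z(P(5, 5))*c((-2)**2) = (6 - 2*(5 + 5))*(4*((-2)**2)**2) = (6 - 2*10)*(4*4**2) = (6 - 20)*(4*16) = -14*64 = -896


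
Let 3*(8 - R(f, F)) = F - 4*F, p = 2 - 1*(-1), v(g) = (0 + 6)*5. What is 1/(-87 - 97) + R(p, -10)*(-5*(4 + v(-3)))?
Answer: 62559/184 ≈ 339.99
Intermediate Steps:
v(g) = 30 (v(g) = 6*5 = 30)
p = 3 (p = 2 + 1 = 3)
R(f, F) = 8 + F (R(f, F) = 8 - (F - 4*F)/3 = 8 - (-1)*F = 8 + F)
1/(-87 - 97) + R(p, -10)*(-5*(4 + v(-3))) = 1/(-87 - 97) + (8 - 10)*(-5*(4 + 30)) = 1/(-184) - (-10)*34 = -1/184 - 2*(-170) = -1/184 + 340 = 62559/184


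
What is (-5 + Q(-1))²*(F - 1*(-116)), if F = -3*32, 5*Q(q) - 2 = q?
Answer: 2304/5 ≈ 460.80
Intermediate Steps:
Q(q) = ⅖ + q/5
F = -96
(-5 + Q(-1))²*(F - 1*(-116)) = (-5 + (⅖ + (⅕)*(-1)))²*(-96 - 1*(-116)) = (-5 + (⅖ - ⅕))²*(-96 + 116) = (-5 + ⅕)²*20 = (-24/5)²*20 = (576/25)*20 = 2304/5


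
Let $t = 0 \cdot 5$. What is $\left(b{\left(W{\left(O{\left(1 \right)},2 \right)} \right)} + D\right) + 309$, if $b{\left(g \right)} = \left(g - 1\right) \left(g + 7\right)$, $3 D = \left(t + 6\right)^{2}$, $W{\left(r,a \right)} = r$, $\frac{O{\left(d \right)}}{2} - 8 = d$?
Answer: $746$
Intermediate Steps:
$O{\left(d \right)} = 16 + 2 d$
$t = 0$
$D = 12$ ($D = \frac{\left(0 + 6\right)^{2}}{3} = \frac{6^{2}}{3} = \frac{1}{3} \cdot 36 = 12$)
$b{\left(g \right)} = \left(-1 + g\right) \left(7 + g\right)$
$\left(b{\left(W{\left(O{\left(1 \right)},2 \right)} \right)} + D\right) + 309 = \left(\left(-7 + \left(16 + 2 \cdot 1\right)^{2} + 6 \left(16 + 2 \cdot 1\right)\right) + 12\right) + 309 = \left(\left(-7 + \left(16 + 2\right)^{2} + 6 \left(16 + 2\right)\right) + 12\right) + 309 = \left(\left(-7 + 18^{2} + 6 \cdot 18\right) + 12\right) + 309 = \left(\left(-7 + 324 + 108\right) + 12\right) + 309 = \left(425 + 12\right) + 309 = 437 + 309 = 746$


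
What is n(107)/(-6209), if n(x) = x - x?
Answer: 0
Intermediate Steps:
n(x) = 0
n(107)/(-6209) = 0/(-6209) = 0*(-1/6209) = 0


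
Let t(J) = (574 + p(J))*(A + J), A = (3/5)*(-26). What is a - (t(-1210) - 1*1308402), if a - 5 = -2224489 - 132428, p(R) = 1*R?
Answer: -9139958/5 ≈ -1.8280e+6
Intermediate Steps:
p(R) = R
a = -2356912 (a = 5 + (-2224489 - 132428) = 5 - 2356917 = -2356912)
A = -78/5 (A = (3*(1/5))*(-26) = (3/5)*(-26) = -78/5 ≈ -15.600)
t(J) = (574 + J)*(-78/5 + J)
a - (t(-1210) - 1*1308402) = -2356912 - ((-44772/5 + (-1210)**2 + (2792/5)*(-1210)) - 1*1308402) = -2356912 - ((-44772/5 + 1464100 - 675664) - 1308402) = -2356912 - (3897408/5 - 1308402) = -2356912 - 1*(-2644602/5) = -2356912 + 2644602/5 = -9139958/5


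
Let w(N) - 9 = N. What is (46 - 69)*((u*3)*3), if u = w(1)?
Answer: -2070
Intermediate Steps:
w(N) = 9 + N
u = 10 (u = 9 + 1 = 10)
(46 - 69)*((u*3)*3) = (46 - 69)*((10*3)*3) = -690*3 = -23*90 = -2070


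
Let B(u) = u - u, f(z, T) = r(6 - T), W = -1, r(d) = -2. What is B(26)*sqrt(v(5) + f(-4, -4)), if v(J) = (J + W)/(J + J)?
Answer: 0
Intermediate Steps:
f(z, T) = -2
v(J) = (-1 + J)/(2*J) (v(J) = (J - 1)/(J + J) = (-1 + J)/((2*J)) = (-1 + J)*(1/(2*J)) = (-1 + J)/(2*J))
B(u) = 0
B(26)*sqrt(v(5) + f(-4, -4)) = 0*sqrt((1/2)*(-1 + 5)/5 - 2) = 0*sqrt((1/2)*(1/5)*4 - 2) = 0*sqrt(2/5 - 2) = 0*sqrt(-8/5) = 0*(2*I*sqrt(10)/5) = 0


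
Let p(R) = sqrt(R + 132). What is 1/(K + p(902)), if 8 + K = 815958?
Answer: 407975/332887200733 - sqrt(1034)/665774401466 ≈ 1.2255e-6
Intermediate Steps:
K = 815950 (K = -8 + 815958 = 815950)
p(R) = sqrt(132 + R)
1/(K + p(902)) = 1/(815950 + sqrt(132 + 902)) = 1/(815950 + sqrt(1034))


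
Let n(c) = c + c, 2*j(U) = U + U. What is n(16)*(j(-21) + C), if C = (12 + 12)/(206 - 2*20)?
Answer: -55392/83 ≈ -667.37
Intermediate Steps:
j(U) = U (j(U) = (U + U)/2 = (2*U)/2 = U)
C = 12/83 (C = 24/(206 - 40) = 24/166 = 24*(1/166) = 12/83 ≈ 0.14458)
n(c) = 2*c
n(16)*(j(-21) + C) = (2*16)*(-21 + 12/83) = 32*(-1731/83) = -55392/83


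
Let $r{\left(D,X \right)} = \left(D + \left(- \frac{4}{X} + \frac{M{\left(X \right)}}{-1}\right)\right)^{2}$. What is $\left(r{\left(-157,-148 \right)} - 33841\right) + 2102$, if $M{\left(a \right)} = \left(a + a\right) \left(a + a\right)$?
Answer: $\frac{10546862309309}{1369} \approx 7.7041 \cdot 10^{9}$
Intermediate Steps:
$M{\left(a \right)} = 4 a^{2}$ ($M{\left(a \right)} = 2 a 2 a = 4 a^{2}$)
$r{\left(D,X \right)} = \left(D - \frac{4}{X} - 4 X^{2}\right)^{2}$ ($r{\left(D,X \right)} = \left(D + \left(- \frac{4}{X} + \frac{4 X^{2}}{-1}\right)\right)^{2} = \left(D + \left(- \frac{4}{X} + 4 X^{2} \left(-1\right)\right)\right)^{2} = \left(D - \left(\frac{4}{X} + 4 X^{2}\right)\right)^{2} = \left(D - \frac{4}{X} - 4 X^{2}\right)^{2}$)
$\left(r{\left(-157,-148 \right)} - 33841\right) + 2102 = \left(\frac{\left(4 + 4 \left(-148\right)^{3} - \left(-157\right) \left(-148\right)\right)^{2}}{21904} - 33841\right) + 2102 = \left(\frac{\left(4 + 4 \left(-3241792\right) - 23236\right)^{2}}{21904} - 33841\right) + 2102 = \left(\frac{\left(4 - 12967168 - 23236\right)^{2}}{21904} - 33841\right) + 2102 = \left(\frac{\left(-12990400\right)^{2}}{21904} - 33841\right) + 2102 = \left(\frac{1}{21904} \cdot 168750492160000 - 33841\right) + 2102 = \left(\frac{10546905760000}{1369} - 33841\right) + 2102 = \frac{10546859431671}{1369} + 2102 = \frac{10546862309309}{1369}$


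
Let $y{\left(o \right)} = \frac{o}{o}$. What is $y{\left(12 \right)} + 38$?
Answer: $39$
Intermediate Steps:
$y{\left(o \right)} = 1$
$y{\left(12 \right)} + 38 = 1 + 38 = 39$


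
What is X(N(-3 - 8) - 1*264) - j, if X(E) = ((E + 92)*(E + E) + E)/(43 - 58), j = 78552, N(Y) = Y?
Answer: -255731/3 ≈ -85244.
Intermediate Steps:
X(E) = -E/15 - 2*E*(92 + E)/15 (X(E) = ((92 + E)*(2*E) + E)/(-15) = (2*E*(92 + E) + E)*(-1/15) = (E + 2*E*(92 + E))*(-1/15) = -E/15 - 2*E*(92 + E)/15)
X(N(-3 - 8) - 1*264) - j = -((-3 - 8) - 1*264)*(185 + 2*((-3 - 8) - 1*264))/15 - 1*78552 = -(-11 - 264)*(185 + 2*(-11 - 264))/15 - 78552 = -1/15*(-275)*(185 + 2*(-275)) - 78552 = -1/15*(-275)*(185 - 550) - 78552 = -1/15*(-275)*(-365) - 78552 = -20075/3 - 78552 = -255731/3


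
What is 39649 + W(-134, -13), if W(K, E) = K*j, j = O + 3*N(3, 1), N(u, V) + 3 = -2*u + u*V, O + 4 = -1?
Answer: 42731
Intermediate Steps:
O = -5 (O = -4 - 1 = -5)
N(u, V) = -3 - 2*u + V*u (N(u, V) = -3 + (-2*u + u*V) = -3 + (-2*u + V*u) = -3 - 2*u + V*u)
j = -23 (j = -5 + 3*(-3 - 2*3 + 1*3) = -5 + 3*(-3 - 6 + 3) = -5 + 3*(-6) = -5 - 18 = -23)
W(K, E) = -23*K (W(K, E) = K*(-23) = -23*K)
39649 + W(-134, -13) = 39649 - 23*(-134) = 39649 + 3082 = 42731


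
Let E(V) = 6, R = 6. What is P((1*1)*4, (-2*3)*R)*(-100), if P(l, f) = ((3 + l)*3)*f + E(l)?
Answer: 75000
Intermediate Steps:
P(l, f) = 6 + f*(9 + 3*l) (P(l, f) = ((3 + l)*3)*f + 6 = (9 + 3*l)*f + 6 = f*(9 + 3*l) + 6 = 6 + f*(9 + 3*l))
P((1*1)*4, (-2*3)*R)*(-100) = (6 + 9*(-2*3*6) + 3*(-2*3*6)*((1*1)*4))*(-100) = (6 + 9*(-6*6) + 3*(-6*6)*(1*4))*(-100) = (6 + 9*(-36) + 3*(-36)*4)*(-100) = (6 - 324 - 432)*(-100) = -750*(-100) = 75000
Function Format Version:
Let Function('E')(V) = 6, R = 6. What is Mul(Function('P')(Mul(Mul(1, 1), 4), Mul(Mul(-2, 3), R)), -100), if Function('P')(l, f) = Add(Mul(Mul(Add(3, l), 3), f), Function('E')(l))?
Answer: 75000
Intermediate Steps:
Function('P')(l, f) = Add(6, Mul(f, Add(9, Mul(3, l)))) (Function('P')(l, f) = Add(Mul(Mul(Add(3, l), 3), f), 6) = Add(Mul(Add(9, Mul(3, l)), f), 6) = Add(Mul(f, Add(9, Mul(3, l))), 6) = Add(6, Mul(f, Add(9, Mul(3, l)))))
Mul(Function('P')(Mul(Mul(1, 1), 4), Mul(Mul(-2, 3), R)), -100) = Mul(Add(6, Mul(9, Mul(Mul(-2, 3), 6)), Mul(3, Mul(Mul(-2, 3), 6), Mul(Mul(1, 1), 4))), -100) = Mul(Add(6, Mul(9, Mul(-6, 6)), Mul(3, Mul(-6, 6), Mul(1, 4))), -100) = Mul(Add(6, Mul(9, -36), Mul(3, -36, 4)), -100) = Mul(Add(6, -324, -432), -100) = Mul(-750, -100) = 75000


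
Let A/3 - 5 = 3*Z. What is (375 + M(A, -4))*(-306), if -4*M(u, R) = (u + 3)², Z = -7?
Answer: 80325/2 ≈ 40163.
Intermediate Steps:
A = -48 (A = 15 + 3*(3*(-7)) = 15 + 3*(-21) = 15 - 63 = -48)
M(u, R) = -(3 + u)²/4 (M(u, R) = -(u + 3)²/4 = -(3 + u)²/4)
(375 + M(A, -4))*(-306) = (375 - (3 - 48)²/4)*(-306) = (375 - ¼*(-45)²)*(-306) = (375 - ¼*2025)*(-306) = (375 - 2025/4)*(-306) = -525/4*(-306) = 80325/2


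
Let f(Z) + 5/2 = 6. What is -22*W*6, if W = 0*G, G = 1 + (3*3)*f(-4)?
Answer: 0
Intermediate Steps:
f(Z) = 7/2 (f(Z) = -5/2 + 6 = 7/2)
G = 65/2 (G = 1 + (3*3)*(7/2) = 1 + 9*(7/2) = 1 + 63/2 = 65/2 ≈ 32.500)
W = 0 (W = 0*(65/2) = 0)
-22*W*6 = -22*0*6 = 0*6 = 0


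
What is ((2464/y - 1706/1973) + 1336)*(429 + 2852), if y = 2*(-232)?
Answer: 249646683476/57217 ≈ 4.3632e+6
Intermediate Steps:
y = -464
((2464/y - 1706/1973) + 1336)*(429 + 2852) = ((2464/(-464) - 1706/1973) + 1336)*(429 + 2852) = ((2464*(-1/464) - 1706*1/1973) + 1336)*3281 = ((-154/29 - 1706/1973) + 1336)*3281 = (-353316/57217 + 1336)*3281 = (76088596/57217)*3281 = 249646683476/57217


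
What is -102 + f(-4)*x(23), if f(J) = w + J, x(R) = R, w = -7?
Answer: -355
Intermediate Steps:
f(J) = -7 + J
-102 + f(-4)*x(23) = -102 + (-7 - 4)*23 = -102 - 11*23 = -102 - 253 = -355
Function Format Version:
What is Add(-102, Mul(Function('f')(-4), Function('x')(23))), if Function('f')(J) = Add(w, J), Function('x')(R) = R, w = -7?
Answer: -355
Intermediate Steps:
Function('f')(J) = Add(-7, J)
Add(-102, Mul(Function('f')(-4), Function('x')(23))) = Add(-102, Mul(Add(-7, -4), 23)) = Add(-102, Mul(-11, 23)) = Add(-102, -253) = -355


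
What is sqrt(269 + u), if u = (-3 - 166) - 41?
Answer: sqrt(59) ≈ 7.6811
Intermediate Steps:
u = -210 (u = -169 - 41 = -210)
sqrt(269 + u) = sqrt(269 - 210) = sqrt(59)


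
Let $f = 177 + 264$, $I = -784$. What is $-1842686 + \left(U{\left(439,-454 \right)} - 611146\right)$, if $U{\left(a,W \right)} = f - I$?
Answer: $-2452607$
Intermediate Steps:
$f = 441$
$U{\left(a,W \right)} = 1225$ ($U{\left(a,W \right)} = 441 - -784 = 441 + 784 = 1225$)
$-1842686 + \left(U{\left(439,-454 \right)} - 611146\right) = -1842686 + \left(1225 - 611146\right) = -1842686 - 609921 = -2452607$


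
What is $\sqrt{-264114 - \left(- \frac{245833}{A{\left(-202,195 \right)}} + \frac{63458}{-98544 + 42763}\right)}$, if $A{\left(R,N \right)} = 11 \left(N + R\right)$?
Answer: $\frac{5 i \sqrt{274950874381}}{5071} \approx 517.02 i$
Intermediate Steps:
$A{\left(R,N \right)} = 11 N + 11 R$
$\sqrt{-264114 - \left(- \frac{245833}{A{\left(-202,195 \right)}} + \frac{63458}{-98544 + 42763}\right)} = \sqrt{-264114 + \left(- \frac{63458}{-98544 + 42763} + \frac{245833}{11 \cdot 195 + 11 \left(-202\right)}\right)} = \sqrt{-264114 + \left(- \frac{63458}{-55781} + \frac{245833}{2145 - 2222}\right)} = \sqrt{-264114 + \left(\left(-63458\right) \left(- \frac{1}{55781}\right) + \frac{245833}{-77}\right)} = \sqrt{-264114 + \left(\frac{63458}{55781} + 245833 \left(- \frac{1}{77}\right)\right)} = \sqrt{-264114 + \left(\frac{63458}{55781} - \frac{35119}{11}\right)} = \sqrt{-264114 - \frac{178024991}{55781}} = \sqrt{- \frac{14910568025}{55781}} = \frac{5 i \sqrt{274950874381}}{5071}$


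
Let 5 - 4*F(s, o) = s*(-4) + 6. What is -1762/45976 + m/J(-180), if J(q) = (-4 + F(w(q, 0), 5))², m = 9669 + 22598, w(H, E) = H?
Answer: 11389528847/12486368972 ≈ 0.91216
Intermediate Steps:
F(s, o) = -¼ + s (F(s, o) = 5/4 - (s*(-4) + 6)/4 = 5/4 - (-4*s + 6)/4 = 5/4 - (6 - 4*s)/4 = 5/4 + (-3/2 + s) = -¼ + s)
m = 32267
J(q) = (-17/4 + q)² (J(q) = (-4 + (-¼ + q))² = (-17/4 + q)²)
-1762/45976 + m/J(-180) = -1762/45976 + 32267/(((-17 + 4*(-180))²/16)) = -1762*1/45976 + 32267/(((-17 - 720)²/16)) = -881/22988 + 32267/(((1/16)*(-737)²)) = -881/22988 + 32267/(((1/16)*543169)) = -881/22988 + 32267/(543169/16) = -881/22988 + 32267*(16/543169) = -881/22988 + 516272/543169 = 11389528847/12486368972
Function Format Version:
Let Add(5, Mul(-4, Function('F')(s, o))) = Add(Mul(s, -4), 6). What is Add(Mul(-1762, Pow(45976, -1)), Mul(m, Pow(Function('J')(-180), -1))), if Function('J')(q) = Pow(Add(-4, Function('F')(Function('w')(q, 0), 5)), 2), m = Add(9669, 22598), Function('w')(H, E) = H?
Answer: Rational(11389528847, 12486368972) ≈ 0.91216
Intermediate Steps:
Function('F')(s, o) = Add(Rational(-1, 4), s) (Function('F')(s, o) = Add(Rational(5, 4), Mul(Rational(-1, 4), Add(Mul(s, -4), 6))) = Add(Rational(5, 4), Mul(Rational(-1, 4), Add(Mul(-4, s), 6))) = Add(Rational(5, 4), Mul(Rational(-1, 4), Add(6, Mul(-4, s)))) = Add(Rational(5, 4), Add(Rational(-3, 2), s)) = Add(Rational(-1, 4), s))
m = 32267
Function('J')(q) = Pow(Add(Rational(-17, 4), q), 2) (Function('J')(q) = Pow(Add(-4, Add(Rational(-1, 4), q)), 2) = Pow(Add(Rational(-17, 4), q), 2))
Add(Mul(-1762, Pow(45976, -1)), Mul(m, Pow(Function('J')(-180), -1))) = Add(Mul(-1762, Pow(45976, -1)), Mul(32267, Pow(Mul(Rational(1, 16), Pow(Add(-17, Mul(4, -180)), 2)), -1))) = Add(Mul(-1762, Rational(1, 45976)), Mul(32267, Pow(Mul(Rational(1, 16), Pow(Add(-17, -720), 2)), -1))) = Add(Rational(-881, 22988), Mul(32267, Pow(Mul(Rational(1, 16), Pow(-737, 2)), -1))) = Add(Rational(-881, 22988), Mul(32267, Pow(Mul(Rational(1, 16), 543169), -1))) = Add(Rational(-881, 22988), Mul(32267, Pow(Rational(543169, 16), -1))) = Add(Rational(-881, 22988), Mul(32267, Rational(16, 543169))) = Add(Rational(-881, 22988), Rational(516272, 543169)) = Rational(11389528847, 12486368972)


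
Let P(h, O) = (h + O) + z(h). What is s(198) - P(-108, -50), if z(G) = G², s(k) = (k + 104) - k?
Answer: -11402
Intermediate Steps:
s(k) = 104 (s(k) = (104 + k) - k = 104)
P(h, O) = O + h + h² (P(h, O) = (h + O) + h² = (O + h) + h² = O + h + h²)
s(198) - P(-108, -50) = 104 - (-50 - 108 + (-108)²) = 104 - (-50 - 108 + 11664) = 104 - 1*11506 = 104 - 11506 = -11402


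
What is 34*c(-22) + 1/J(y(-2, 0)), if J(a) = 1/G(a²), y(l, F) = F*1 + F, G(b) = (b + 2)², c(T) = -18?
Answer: -608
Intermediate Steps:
G(b) = (2 + b)²
y(l, F) = 2*F (y(l, F) = F + F = 2*F)
J(a) = (2 + a²)⁻² (J(a) = 1/((2 + a²)²) = (2 + a²)⁻²)
34*c(-22) + 1/J(y(-2, 0)) = 34*(-18) + 1/((2 + (2*0)²)⁻²) = -612 + 1/((2 + 0²)⁻²) = -612 + 1/((2 + 0)⁻²) = -612 + 1/(2⁻²) = -612 + 1/(¼) = -612 + 4 = -608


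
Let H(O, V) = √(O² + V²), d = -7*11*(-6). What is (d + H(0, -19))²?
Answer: 231361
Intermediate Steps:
d = 462 (d = -77*(-6) = 462)
(d + H(0, -19))² = (462 + √(0² + (-19)²))² = (462 + √(0 + 361))² = (462 + √361)² = (462 + 19)² = 481² = 231361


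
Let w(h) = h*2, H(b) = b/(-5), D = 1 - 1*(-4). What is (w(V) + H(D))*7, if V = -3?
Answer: -49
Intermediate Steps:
D = 5 (D = 1 + 4 = 5)
H(b) = -b/5 (H(b) = b*(-⅕) = -b/5)
w(h) = 2*h
(w(V) + H(D))*7 = (2*(-3) - ⅕*5)*7 = (-6 - 1)*7 = -7*7 = -49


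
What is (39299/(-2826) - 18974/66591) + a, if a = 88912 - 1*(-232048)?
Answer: 2236946713301/6969858 ≈ 3.2095e+5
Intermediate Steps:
a = 320960 (a = 88912 + 232048 = 320960)
(39299/(-2826) - 18974/66591) + a = (39299/(-2826) - 18974/66591) + 320960 = (39299*(-1/2826) - 18974*1/66591) + 320960 = (-39299/2826 - 18974/66591) + 320960 = -98910379/6969858 + 320960 = 2236946713301/6969858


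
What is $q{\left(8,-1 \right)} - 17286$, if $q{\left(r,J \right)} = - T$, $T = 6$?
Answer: $-17292$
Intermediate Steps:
$q{\left(r,J \right)} = -6$ ($q{\left(r,J \right)} = \left(-1\right) 6 = -6$)
$q{\left(8,-1 \right)} - 17286 = -6 - 17286 = -17292$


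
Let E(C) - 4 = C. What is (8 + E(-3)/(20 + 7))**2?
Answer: 47089/729 ≈ 64.594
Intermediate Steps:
E(C) = 4 + C
(8 + E(-3)/(20 + 7))**2 = (8 + (4 - 3)/(20 + 7))**2 = (8 + 1/27)**2 = (217/27)**2 = 47089/729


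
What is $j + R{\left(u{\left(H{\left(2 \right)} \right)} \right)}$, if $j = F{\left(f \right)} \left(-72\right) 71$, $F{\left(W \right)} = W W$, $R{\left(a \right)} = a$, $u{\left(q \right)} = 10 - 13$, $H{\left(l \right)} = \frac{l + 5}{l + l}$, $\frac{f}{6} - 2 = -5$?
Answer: $-1656291$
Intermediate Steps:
$f = -18$ ($f = 12 + 6 \left(-5\right) = 12 - 30 = -18$)
$H{\left(l \right)} = \frac{5 + l}{2 l}$
$u{\left(q \right)} = -3$ ($u{\left(q \right)} = 10 - 13 = -3$)
$F{\left(W \right)} = W^{2}$
$j = -1656288$ ($j = \left(-18\right)^{2} \left(-72\right) 71 = 324 \left(-72\right) 71 = \left(-23328\right) 71 = -1656288$)
$j + R{\left(u{\left(H{\left(2 \right)} \right)} \right)} = -1656288 - 3 = -1656291$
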